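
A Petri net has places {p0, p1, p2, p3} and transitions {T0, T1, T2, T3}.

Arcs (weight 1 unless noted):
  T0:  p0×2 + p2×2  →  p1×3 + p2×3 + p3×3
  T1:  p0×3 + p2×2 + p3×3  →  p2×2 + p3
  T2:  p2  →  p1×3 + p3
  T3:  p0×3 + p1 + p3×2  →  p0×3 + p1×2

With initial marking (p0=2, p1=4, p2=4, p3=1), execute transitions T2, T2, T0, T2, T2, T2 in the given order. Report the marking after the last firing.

(p0=0, p1=22, p2=0, p3=9)

step 1: fire T2:  (p0=2, p1=4, p2=4, p3=1) → (p0=2, p1=7, p2=3, p3=2)
step 2: fire T2:  (p0=2, p1=7, p2=3, p3=2) → (p0=2, p1=10, p2=2, p3=3)
step 3: fire T0:  (p0=2, p1=10, p2=2, p3=3) → (p0=0, p1=13, p2=3, p3=6)
step 4: fire T2:  (p0=0, p1=13, p2=3, p3=6) → (p0=0, p1=16, p2=2, p3=7)
step 5: fire T2:  (p0=0, p1=16, p2=2, p3=7) → (p0=0, p1=19, p2=1, p3=8)
step 6: fire T2:  (p0=0, p1=19, p2=1, p3=8) → (p0=0, p1=22, p2=0, p3=9)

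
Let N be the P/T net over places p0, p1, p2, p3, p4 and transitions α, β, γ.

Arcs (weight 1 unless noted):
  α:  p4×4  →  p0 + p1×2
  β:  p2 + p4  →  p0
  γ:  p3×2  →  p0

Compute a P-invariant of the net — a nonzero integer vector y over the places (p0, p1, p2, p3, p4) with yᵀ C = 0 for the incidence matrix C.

Incidence matrix C (rows=places, cols=transitions):
        α    β    γ
   p0   1    1    1
   p1   2    0    0
   p2   0   -1    0
   p3   0    0   -2
   p4  -4   -1    0

Candidate y = [2, -1, 2, 1, 0]; check y·C column-wise:
  col α: 2·1 + -1·2 + 2·0 + 1·0 + 0·-4 = 0
  col β: 2·1 + -1·0 + 2·-1 + 1·0 + 0·-1 = 0
  col γ: 2·1 + -1·0 + 2·0 + 1·-2 = 0

y = (p0:2, p1:-1, p2:2, p3:1, p4:0)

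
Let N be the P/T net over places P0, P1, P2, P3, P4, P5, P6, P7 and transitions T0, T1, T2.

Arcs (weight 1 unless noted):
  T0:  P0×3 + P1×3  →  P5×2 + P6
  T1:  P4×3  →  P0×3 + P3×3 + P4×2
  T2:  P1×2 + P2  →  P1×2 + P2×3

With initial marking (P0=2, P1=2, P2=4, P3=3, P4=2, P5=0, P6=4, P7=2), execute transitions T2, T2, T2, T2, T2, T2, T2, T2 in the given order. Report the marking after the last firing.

(P0=2, P1=2, P2=20, P3=3, P4=2, P5=0, P6=4, P7=2)

step 1: fire T2:  (P0=2, P1=2, P2=4, P3=3, P4=2, P5=0, P6=4, P7=2) → (P0=2, P1=2, P2=6, P3=3, P4=2, P5=0, P6=4, P7=2)
step 2: fire T2:  (P0=2, P1=2, P2=6, P3=3, P4=2, P5=0, P6=4, P7=2) → (P0=2, P1=2, P2=8, P3=3, P4=2, P5=0, P6=4, P7=2)
step 3: fire T2:  (P0=2, P1=2, P2=8, P3=3, P4=2, P5=0, P6=4, P7=2) → (P0=2, P1=2, P2=10, P3=3, P4=2, P5=0, P6=4, P7=2)
step 4: fire T2:  (P0=2, P1=2, P2=10, P3=3, P4=2, P5=0, P6=4, P7=2) → (P0=2, P1=2, P2=12, P3=3, P4=2, P5=0, P6=4, P7=2)
step 5: fire T2:  (P0=2, P1=2, P2=12, P3=3, P4=2, P5=0, P6=4, P7=2) → (P0=2, P1=2, P2=14, P3=3, P4=2, P5=0, P6=4, P7=2)
step 6: fire T2:  (P0=2, P1=2, P2=14, P3=3, P4=2, P5=0, P6=4, P7=2) → (P0=2, P1=2, P2=16, P3=3, P4=2, P5=0, P6=4, P7=2)
step 7: fire T2:  (P0=2, P1=2, P2=16, P3=3, P4=2, P5=0, P6=4, P7=2) → (P0=2, P1=2, P2=18, P3=3, P4=2, P5=0, P6=4, P7=2)
step 8: fire T2:  (P0=2, P1=2, P2=18, P3=3, P4=2, P5=0, P6=4, P7=2) → (P0=2, P1=2, P2=20, P3=3, P4=2, P5=0, P6=4, P7=2)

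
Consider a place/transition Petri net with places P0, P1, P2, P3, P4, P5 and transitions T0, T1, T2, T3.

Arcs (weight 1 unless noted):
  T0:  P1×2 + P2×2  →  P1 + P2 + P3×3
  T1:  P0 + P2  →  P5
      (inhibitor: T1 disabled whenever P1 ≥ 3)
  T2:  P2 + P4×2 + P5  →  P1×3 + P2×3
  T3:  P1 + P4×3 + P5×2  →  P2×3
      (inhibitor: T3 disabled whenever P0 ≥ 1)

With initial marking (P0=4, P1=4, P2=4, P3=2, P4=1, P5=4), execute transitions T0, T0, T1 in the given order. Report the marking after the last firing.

(P0=3, P1=2, P2=1, P3=8, P4=1, P5=5)

step 1: fire T0:  (P0=4, P1=4, P2=4, P3=2, P4=1, P5=4) → (P0=4, P1=3, P2=3, P3=5, P4=1, P5=4)
step 2: fire T0:  (P0=4, P1=3, P2=3, P3=5, P4=1, P5=4) → (P0=4, P1=2, P2=2, P3=8, P4=1, P5=4)
step 3: fire T1:  (P0=4, P1=2, P2=2, P3=8, P4=1, P5=4) → (P0=3, P1=2, P2=1, P3=8, P4=1, P5=5)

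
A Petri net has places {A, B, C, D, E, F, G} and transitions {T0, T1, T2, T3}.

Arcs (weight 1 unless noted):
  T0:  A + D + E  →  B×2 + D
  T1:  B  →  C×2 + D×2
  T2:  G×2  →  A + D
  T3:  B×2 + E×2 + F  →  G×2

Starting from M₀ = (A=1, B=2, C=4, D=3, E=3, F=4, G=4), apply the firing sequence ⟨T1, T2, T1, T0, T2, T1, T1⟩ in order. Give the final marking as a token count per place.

step 1: fire T1:  (A=1, B=2, C=4, D=3, E=3, F=4, G=4) → (A=1, B=1, C=6, D=5, E=3, F=4, G=4)
step 2: fire T2:  (A=1, B=1, C=6, D=5, E=3, F=4, G=4) → (A=2, B=1, C=6, D=6, E=3, F=4, G=2)
step 3: fire T1:  (A=2, B=1, C=6, D=6, E=3, F=4, G=2) → (A=2, B=0, C=8, D=8, E=3, F=4, G=2)
step 4: fire T0:  (A=2, B=0, C=8, D=8, E=3, F=4, G=2) → (A=1, B=2, C=8, D=8, E=2, F=4, G=2)
step 5: fire T2:  (A=1, B=2, C=8, D=8, E=2, F=4, G=2) → (A=2, B=2, C=8, D=9, E=2, F=4, G=0)
step 6: fire T1:  (A=2, B=2, C=8, D=9, E=2, F=4, G=0) → (A=2, B=1, C=10, D=11, E=2, F=4, G=0)
step 7: fire T1:  (A=2, B=1, C=10, D=11, E=2, F=4, G=0) → (A=2, B=0, C=12, D=13, E=2, F=4, G=0)

(A=2, B=0, C=12, D=13, E=2, F=4, G=0)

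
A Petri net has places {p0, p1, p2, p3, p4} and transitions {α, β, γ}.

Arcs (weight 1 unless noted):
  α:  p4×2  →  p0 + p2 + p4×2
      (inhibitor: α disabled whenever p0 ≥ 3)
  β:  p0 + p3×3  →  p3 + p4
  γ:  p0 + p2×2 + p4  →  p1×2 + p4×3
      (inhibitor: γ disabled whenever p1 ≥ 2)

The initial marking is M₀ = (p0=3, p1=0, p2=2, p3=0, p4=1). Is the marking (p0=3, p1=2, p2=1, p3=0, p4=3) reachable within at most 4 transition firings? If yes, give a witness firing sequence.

YES — reachable via ⟨γ, α⟩ (2 firings)

step 1: fire γ:  (p0=3, p1=0, p2=2, p3=0, p4=1) → (p0=2, p1=2, p2=0, p3=0, p4=3)
step 2: fire α:  (p0=2, p1=2, p2=0, p3=0, p4=3) → (p0=3, p1=2, p2=1, p3=0, p4=3)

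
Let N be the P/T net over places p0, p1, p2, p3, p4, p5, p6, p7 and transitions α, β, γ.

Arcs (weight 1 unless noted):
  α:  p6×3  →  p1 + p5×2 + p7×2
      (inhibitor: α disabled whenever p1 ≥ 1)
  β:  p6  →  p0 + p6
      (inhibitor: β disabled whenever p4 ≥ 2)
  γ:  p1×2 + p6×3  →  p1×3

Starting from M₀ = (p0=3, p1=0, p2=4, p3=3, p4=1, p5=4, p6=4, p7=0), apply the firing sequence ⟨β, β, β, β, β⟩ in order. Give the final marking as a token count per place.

(p0=8, p1=0, p2=4, p3=3, p4=1, p5=4, p6=4, p7=0)

step 1: fire β:  (p0=3, p1=0, p2=4, p3=3, p4=1, p5=4, p6=4, p7=0) → (p0=4, p1=0, p2=4, p3=3, p4=1, p5=4, p6=4, p7=0)
step 2: fire β:  (p0=4, p1=0, p2=4, p3=3, p4=1, p5=4, p6=4, p7=0) → (p0=5, p1=0, p2=4, p3=3, p4=1, p5=4, p6=4, p7=0)
step 3: fire β:  (p0=5, p1=0, p2=4, p3=3, p4=1, p5=4, p6=4, p7=0) → (p0=6, p1=0, p2=4, p3=3, p4=1, p5=4, p6=4, p7=0)
step 4: fire β:  (p0=6, p1=0, p2=4, p3=3, p4=1, p5=4, p6=4, p7=0) → (p0=7, p1=0, p2=4, p3=3, p4=1, p5=4, p6=4, p7=0)
step 5: fire β:  (p0=7, p1=0, p2=4, p3=3, p4=1, p5=4, p6=4, p7=0) → (p0=8, p1=0, p2=4, p3=3, p4=1, p5=4, p6=4, p7=0)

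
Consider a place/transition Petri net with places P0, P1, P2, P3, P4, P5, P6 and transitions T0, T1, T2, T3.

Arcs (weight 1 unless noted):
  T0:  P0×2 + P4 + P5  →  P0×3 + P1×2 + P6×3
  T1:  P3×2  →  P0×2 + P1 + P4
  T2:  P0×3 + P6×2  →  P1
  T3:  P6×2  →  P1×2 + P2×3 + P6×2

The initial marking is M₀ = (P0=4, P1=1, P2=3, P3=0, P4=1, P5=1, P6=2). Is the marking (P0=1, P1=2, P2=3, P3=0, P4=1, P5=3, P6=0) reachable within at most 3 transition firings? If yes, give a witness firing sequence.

depth 0: 1 marking
depth 1: 4 markings reached so far
depth 2: 8 markings reached so far
depth 3: 12 markings reached so far
target is not among the 12 markings reachable within 3 steps

NO — not reachable within 3 firings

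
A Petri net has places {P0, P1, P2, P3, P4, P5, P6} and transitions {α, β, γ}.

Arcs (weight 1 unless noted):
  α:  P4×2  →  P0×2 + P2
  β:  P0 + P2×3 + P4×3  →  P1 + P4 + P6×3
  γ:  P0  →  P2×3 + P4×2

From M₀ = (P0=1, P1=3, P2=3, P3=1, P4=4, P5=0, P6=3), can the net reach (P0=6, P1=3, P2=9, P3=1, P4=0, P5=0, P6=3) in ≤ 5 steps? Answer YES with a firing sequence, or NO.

YES — reachable via ⟨α, α, γ, α⟩ (4 firings)

step 1: fire α:  (P0=1, P1=3, P2=3, P3=1, P4=4, P5=0, P6=3) → (P0=3, P1=3, P2=4, P3=1, P4=2, P5=0, P6=3)
step 2: fire α:  (P0=3, P1=3, P2=4, P3=1, P4=2, P5=0, P6=3) → (P0=5, P1=3, P2=5, P3=1, P4=0, P5=0, P6=3)
step 3: fire γ:  (P0=5, P1=3, P2=5, P3=1, P4=0, P5=0, P6=3) → (P0=4, P1=3, P2=8, P3=1, P4=2, P5=0, P6=3)
step 4: fire α:  (P0=4, P1=3, P2=8, P3=1, P4=2, P5=0, P6=3) → (P0=6, P1=3, P2=9, P3=1, P4=0, P5=0, P6=3)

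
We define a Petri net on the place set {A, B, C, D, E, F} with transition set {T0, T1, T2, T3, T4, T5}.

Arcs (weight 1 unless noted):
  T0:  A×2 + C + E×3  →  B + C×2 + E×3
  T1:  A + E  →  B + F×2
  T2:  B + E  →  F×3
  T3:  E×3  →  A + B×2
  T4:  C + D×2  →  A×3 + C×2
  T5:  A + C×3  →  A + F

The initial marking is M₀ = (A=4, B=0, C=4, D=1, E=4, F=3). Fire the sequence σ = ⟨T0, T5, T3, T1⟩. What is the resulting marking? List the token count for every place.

step 1: fire T0:  (A=4, B=0, C=4, D=1, E=4, F=3) → (A=2, B=1, C=5, D=1, E=4, F=3)
step 2: fire T5:  (A=2, B=1, C=5, D=1, E=4, F=3) → (A=2, B=1, C=2, D=1, E=4, F=4)
step 3: fire T3:  (A=2, B=1, C=2, D=1, E=4, F=4) → (A=3, B=3, C=2, D=1, E=1, F=4)
step 4: fire T1:  (A=3, B=3, C=2, D=1, E=1, F=4) → (A=2, B=4, C=2, D=1, E=0, F=6)

(A=2, B=4, C=2, D=1, E=0, F=6)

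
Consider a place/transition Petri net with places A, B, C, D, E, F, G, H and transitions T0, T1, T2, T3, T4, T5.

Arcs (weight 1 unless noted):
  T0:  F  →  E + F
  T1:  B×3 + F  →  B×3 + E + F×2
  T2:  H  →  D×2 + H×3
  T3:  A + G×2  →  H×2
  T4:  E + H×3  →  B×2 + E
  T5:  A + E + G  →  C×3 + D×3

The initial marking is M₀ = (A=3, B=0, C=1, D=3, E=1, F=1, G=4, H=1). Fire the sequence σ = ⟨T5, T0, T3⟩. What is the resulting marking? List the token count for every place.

(A=1, B=0, C=4, D=6, E=1, F=1, G=1, H=3)

step 1: fire T5:  (A=3, B=0, C=1, D=3, E=1, F=1, G=4, H=1) → (A=2, B=0, C=4, D=6, E=0, F=1, G=3, H=1)
step 2: fire T0:  (A=2, B=0, C=4, D=6, E=0, F=1, G=3, H=1) → (A=2, B=0, C=4, D=6, E=1, F=1, G=3, H=1)
step 3: fire T3:  (A=2, B=0, C=4, D=6, E=1, F=1, G=3, H=1) → (A=1, B=0, C=4, D=6, E=1, F=1, G=1, H=3)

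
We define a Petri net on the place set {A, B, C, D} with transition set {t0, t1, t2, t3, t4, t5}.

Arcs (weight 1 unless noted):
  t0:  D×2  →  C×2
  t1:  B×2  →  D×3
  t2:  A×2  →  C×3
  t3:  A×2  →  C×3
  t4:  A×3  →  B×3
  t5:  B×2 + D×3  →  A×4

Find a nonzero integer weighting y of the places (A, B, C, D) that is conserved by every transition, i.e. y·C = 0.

y = (A:3, B:3, C:2, D:2)

Incidence matrix C (rows=places, cols=transitions):
       t0   t1   t2   t3   t4   t5
    A   0    0   -2   -2   -3    4
    B   0   -2    0    0    3   -2
    C   2    0    3    3    0    0
    D  -2    3    0    0    0   -3

Candidate y = [3, 3, 2, 2]; check y·C column-wise:
  col t0: 3·0 + 3·0 + 2·2 + 2·-2 = 0
  col t1: 3·0 + 3·-2 + 2·0 + 2·3 = 0
  col t2: 3·-2 + 3·0 + 2·3 + 2·0 = 0
  col t3: 3·-2 + 3·0 + 2·3 + 2·0 = 0
  col t4: 3·-3 + 3·3 + 2·0 + 2·0 = 0
  col t5: 3·4 + 3·-2 + 2·0 + 2·-3 = 0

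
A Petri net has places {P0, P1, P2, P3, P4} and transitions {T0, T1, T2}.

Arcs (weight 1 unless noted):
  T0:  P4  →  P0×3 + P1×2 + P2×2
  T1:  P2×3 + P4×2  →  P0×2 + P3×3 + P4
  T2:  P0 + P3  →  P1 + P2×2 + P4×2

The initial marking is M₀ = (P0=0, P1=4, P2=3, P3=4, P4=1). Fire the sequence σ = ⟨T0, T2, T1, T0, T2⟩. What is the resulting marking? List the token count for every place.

step 1: fire T0:  (P0=0, P1=4, P2=3, P3=4, P4=1) → (P0=3, P1=6, P2=5, P3=4, P4=0)
step 2: fire T2:  (P0=3, P1=6, P2=5, P3=4, P4=0) → (P0=2, P1=7, P2=7, P3=3, P4=2)
step 3: fire T1:  (P0=2, P1=7, P2=7, P3=3, P4=2) → (P0=4, P1=7, P2=4, P3=6, P4=1)
step 4: fire T0:  (P0=4, P1=7, P2=4, P3=6, P4=1) → (P0=7, P1=9, P2=6, P3=6, P4=0)
step 5: fire T2:  (P0=7, P1=9, P2=6, P3=6, P4=0) → (P0=6, P1=10, P2=8, P3=5, P4=2)

(P0=6, P1=10, P2=8, P3=5, P4=2)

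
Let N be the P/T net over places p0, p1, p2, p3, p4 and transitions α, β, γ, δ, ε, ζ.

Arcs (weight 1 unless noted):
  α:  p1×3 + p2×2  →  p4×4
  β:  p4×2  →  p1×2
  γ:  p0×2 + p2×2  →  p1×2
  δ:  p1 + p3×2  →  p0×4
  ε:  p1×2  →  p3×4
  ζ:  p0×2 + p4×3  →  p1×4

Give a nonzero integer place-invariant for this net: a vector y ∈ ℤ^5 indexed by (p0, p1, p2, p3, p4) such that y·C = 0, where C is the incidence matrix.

Incidence matrix C (rows=places, cols=transitions):
        α    β    γ    δ    ε    ζ
   p0   0    0   -2    4    0   -2
   p1  -3    2    2   -1   -2    4
   p2  -2    0   -2    0    0    0
   p3   0    0    0   -2    4    0
   p4   4   -2    0    0    0   -3

Candidate y = [1, 2, 1, 1, 2]; check y·C column-wise:
  col α: 1·0 + 2·-3 + 1·-2 + 1·0 + 2·4 = 0
  col β: 1·0 + 2·2 + 1·0 + 1·0 + 2·-2 = 0
  col γ: 1·-2 + 2·2 + 1·-2 + 1·0 + 2·0 = 0
  col δ: 1·4 + 2·-1 + 1·0 + 1·-2 + 2·0 = 0
  col ε: 1·0 + 2·-2 + 1·0 + 1·4 + 2·0 = 0
  col ζ: 1·-2 + 2·4 + 1·0 + 1·0 + 2·-3 = 0

y = (p0:1, p1:2, p2:1, p3:1, p4:2)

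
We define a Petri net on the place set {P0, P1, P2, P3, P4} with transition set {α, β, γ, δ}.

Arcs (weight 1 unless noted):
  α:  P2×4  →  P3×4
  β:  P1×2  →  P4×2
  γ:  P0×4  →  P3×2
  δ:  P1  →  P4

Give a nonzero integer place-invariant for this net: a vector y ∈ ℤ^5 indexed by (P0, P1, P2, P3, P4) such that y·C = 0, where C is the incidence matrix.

Incidence matrix C (rows=places, cols=transitions):
        α    β    γ    δ
   P0   0    0   -4    0
   P1   0   -2    0   -1
   P2  -4    0    0    0
   P3   4    0    2    0
   P4   0    2    0    1

Candidate y = [1, 0, 2, 2, 0]; check y·C column-wise:
  col α: 1·0 + 2·-4 + 2·4 = 0
  col β: 1·0 + 0·-2 + 2·0 + 2·0 + 0·2 = 0
  col γ: 1·-4 + 2·0 + 2·2 = 0
  col δ: 1·0 + 0·-1 + 2·0 + 2·0 + 0·1 = 0

y = (P0:1, P1:0, P2:2, P3:2, P4:0)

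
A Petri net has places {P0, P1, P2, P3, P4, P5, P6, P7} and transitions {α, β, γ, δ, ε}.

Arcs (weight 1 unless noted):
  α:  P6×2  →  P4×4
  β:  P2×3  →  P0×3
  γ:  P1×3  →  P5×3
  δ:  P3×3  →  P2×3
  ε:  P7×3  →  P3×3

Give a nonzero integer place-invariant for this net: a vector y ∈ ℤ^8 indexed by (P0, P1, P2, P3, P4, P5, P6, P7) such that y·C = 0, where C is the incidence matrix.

Incidence matrix C (rows=places, cols=transitions):
        α    β    γ    δ    ε
   P0   0    3    0    0    0
   P1   0    0   -3    0    0
   P2   0   -3    0    3    0
   P3   0    0    0   -3    3
   P4   4    0    0    0    0
   P5   0    0    3    0    0
   P6  -2    0    0    0    0
   P7   0    0    0    0   -3

Candidate y = [0, 1, 0, 0, 0, 1, 0, 0]; check y·C column-wise:
  col α: 1·0 + 0·4 + 1·0 + 0·-2 = 0
  col β: 0·3 + 1·0 + 0·-3 + 1·0 = 0
  col γ: 1·-3 + 1·3 = 0
  col δ: 1·0 + 0·3 + 0·-3 + 1·0 = 0
  col ε: 1·0 + 0·3 + 1·0 + 0·-3 = 0

y = (P0:0, P1:1, P2:0, P3:0, P4:0, P5:1, P6:0, P7:0)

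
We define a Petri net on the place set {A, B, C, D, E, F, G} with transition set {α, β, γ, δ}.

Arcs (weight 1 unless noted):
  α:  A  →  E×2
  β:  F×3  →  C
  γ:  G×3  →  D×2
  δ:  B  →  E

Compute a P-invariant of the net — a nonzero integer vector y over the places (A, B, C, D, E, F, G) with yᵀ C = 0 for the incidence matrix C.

y = (A:2, B:1, C:0, D:0, E:1, F:0, G:0)

Incidence matrix C (rows=places, cols=transitions):
        α    β    γ    δ
    A  -1    0    0    0
    B   0    0    0   -1
    C   0    1    0    0
    D   0    0    2    0
    E   2    0    0    1
    F   0   -3    0    0
    G   0    0   -3    0

Candidate y = [2, 1, 0, 0, 1, 0, 0]; check y·C column-wise:
  col α: 2·-1 + 1·0 + 1·2 = 0
  col β: 2·0 + 1·0 + 0·1 + 1·0 + 0·-3 = 0
  col γ: 2·0 + 1·0 + 0·2 + 1·0 + 0·-3 = 0
  col δ: 2·0 + 1·-1 + 1·1 = 0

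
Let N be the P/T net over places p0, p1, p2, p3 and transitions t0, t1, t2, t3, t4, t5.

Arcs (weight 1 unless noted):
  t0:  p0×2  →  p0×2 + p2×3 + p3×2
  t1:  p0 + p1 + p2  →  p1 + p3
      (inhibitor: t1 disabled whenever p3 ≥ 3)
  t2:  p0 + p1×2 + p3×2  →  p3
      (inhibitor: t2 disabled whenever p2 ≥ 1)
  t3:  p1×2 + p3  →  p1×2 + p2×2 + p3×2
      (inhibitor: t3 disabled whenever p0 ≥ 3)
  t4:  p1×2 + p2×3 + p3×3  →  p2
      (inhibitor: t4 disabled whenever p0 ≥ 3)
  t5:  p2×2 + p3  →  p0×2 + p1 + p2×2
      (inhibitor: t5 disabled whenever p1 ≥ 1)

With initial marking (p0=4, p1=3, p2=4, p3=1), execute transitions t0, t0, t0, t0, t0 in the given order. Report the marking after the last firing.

step 1: fire t0:  (p0=4, p1=3, p2=4, p3=1) → (p0=4, p1=3, p2=7, p3=3)
step 2: fire t0:  (p0=4, p1=3, p2=7, p3=3) → (p0=4, p1=3, p2=10, p3=5)
step 3: fire t0:  (p0=4, p1=3, p2=10, p3=5) → (p0=4, p1=3, p2=13, p3=7)
step 4: fire t0:  (p0=4, p1=3, p2=13, p3=7) → (p0=4, p1=3, p2=16, p3=9)
step 5: fire t0:  (p0=4, p1=3, p2=16, p3=9) → (p0=4, p1=3, p2=19, p3=11)

(p0=4, p1=3, p2=19, p3=11)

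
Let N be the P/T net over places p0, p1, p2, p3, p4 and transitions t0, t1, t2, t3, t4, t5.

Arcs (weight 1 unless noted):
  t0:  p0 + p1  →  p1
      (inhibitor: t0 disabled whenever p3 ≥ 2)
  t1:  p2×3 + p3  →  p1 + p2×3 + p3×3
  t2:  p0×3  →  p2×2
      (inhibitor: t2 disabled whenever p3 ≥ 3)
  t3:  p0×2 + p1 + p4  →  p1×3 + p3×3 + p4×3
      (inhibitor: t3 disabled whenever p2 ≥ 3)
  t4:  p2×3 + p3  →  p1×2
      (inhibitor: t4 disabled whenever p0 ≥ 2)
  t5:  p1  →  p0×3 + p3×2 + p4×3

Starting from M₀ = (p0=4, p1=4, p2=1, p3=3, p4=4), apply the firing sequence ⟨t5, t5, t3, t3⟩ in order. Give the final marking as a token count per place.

step 1: fire t5:  (p0=4, p1=4, p2=1, p3=3, p4=4) → (p0=7, p1=3, p2=1, p3=5, p4=7)
step 2: fire t5:  (p0=7, p1=3, p2=1, p3=5, p4=7) → (p0=10, p1=2, p2=1, p3=7, p4=10)
step 3: fire t3:  (p0=10, p1=2, p2=1, p3=7, p4=10) → (p0=8, p1=4, p2=1, p3=10, p4=12)
step 4: fire t3:  (p0=8, p1=4, p2=1, p3=10, p4=12) → (p0=6, p1=6, p2=1, p3=13, p4=14)

(p0=6, p1=6, p2=1, p3=13, p4=14)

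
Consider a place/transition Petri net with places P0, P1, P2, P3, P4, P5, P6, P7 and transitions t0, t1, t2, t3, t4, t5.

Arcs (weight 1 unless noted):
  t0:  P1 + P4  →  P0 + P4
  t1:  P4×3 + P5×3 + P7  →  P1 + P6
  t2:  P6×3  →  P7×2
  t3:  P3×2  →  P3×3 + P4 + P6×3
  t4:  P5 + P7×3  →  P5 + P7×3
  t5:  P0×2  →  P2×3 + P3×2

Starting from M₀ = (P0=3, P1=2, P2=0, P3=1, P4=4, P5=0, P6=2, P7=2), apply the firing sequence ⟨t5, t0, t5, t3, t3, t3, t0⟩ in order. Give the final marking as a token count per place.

(P0=1, P1=0, P2=6, P3=8, P4=7, P5=0, P6=11, P7=2)

step 1: fire t5:  (P0=3, P1=2, P2=0, P3=1, P4=4, P5=0, P6=2, P7=2) → (P0=1, P1=2, P2=3, P3=3, P4=4, P5=0, P6=2, P7=2)
step 2: fire t0:  (P0=1, P1=2, P2=3, P3=3, P4=4, P5=0, P6=2, P7=2) → (P0=2, P1=1, P2=3, P3=3, P4=4, P5=0, P6=2, P7=2)
step 3: fire t5:  (P0=2, P1=1, P2=3, P3=3, P4=4, P5=0, P6=2, P7=2) → (P0=0, P1=1, P2=6, P3=5, P4=4, P5=0, P6=2, P7=2)
step 4: fire t3:  (P0=0, P1=1, P2=6, P3=5, P4=4, P5=0, P6=2, P7=2) → (P0=0, P1=1, P2=6, P3=6, P4=5, P5=0, P6=5, P7=2)
step 5: fire t3:  (P0=0, P1=1, P2=6, P3=6, P4=5, P5=0, P6=5, P7=2) → (P0=0, P1=1, P2=6, P3=7, P4=6, P5=0, P6=8, P7=2)
step 6: fire t3:  (P0=0, P1=1, P2=6, P3=7, P4=6, P5=0, P6=8, P7=2) → (P0=0, P1=1, P2=6, P3=8, P4=7, P5=0, P6=11, P7=2)
step 7: fire t0:  (P0=0, P1=1, P2=6, P3=8, P4=7, P5=0, P6=11, P7=2) → (P0=1, P1=0, P2=6, P3=8, P4=7, P5=0, P6=11, P7=2)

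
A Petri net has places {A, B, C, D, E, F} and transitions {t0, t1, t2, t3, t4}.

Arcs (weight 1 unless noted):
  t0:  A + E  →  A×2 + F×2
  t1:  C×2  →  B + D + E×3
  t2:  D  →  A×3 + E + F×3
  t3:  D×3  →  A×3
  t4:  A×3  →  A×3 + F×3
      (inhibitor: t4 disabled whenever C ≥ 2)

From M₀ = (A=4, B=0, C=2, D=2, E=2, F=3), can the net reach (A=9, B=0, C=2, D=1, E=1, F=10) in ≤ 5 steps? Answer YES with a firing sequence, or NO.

YES — reachable via ⟨t0, t0, t2⟩ (3 firings)

step 1: fire t0:  (A=4, B=0, C=2, D=2, E=2, F=3) → (A=5, B=0, C=2, D=2, E=1, F=5)
step 2: fire t0:  (A=5, B=0, C=2, D=2, E=1, F=5) → (A=6, B=0, C=2, D=2, E=0, F=7)
step 3: fire t2:  (A=6, B=0, C=2, D=2, E=0, F=7) → (A=9, B=0, C=2, D=1, E=1, F=10)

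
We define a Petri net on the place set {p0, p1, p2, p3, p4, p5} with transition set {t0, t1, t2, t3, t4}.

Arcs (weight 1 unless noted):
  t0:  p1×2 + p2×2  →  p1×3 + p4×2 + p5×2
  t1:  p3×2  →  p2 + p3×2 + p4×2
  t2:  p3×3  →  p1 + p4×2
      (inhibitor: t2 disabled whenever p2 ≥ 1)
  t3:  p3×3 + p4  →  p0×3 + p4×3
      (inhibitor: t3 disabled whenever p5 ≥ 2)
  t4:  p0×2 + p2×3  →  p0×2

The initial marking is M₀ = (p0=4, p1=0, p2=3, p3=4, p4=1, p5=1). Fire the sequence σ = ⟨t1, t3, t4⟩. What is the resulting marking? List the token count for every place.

(p0=7, p1=0, p2=1, p3=1, p4=5, p5=1)

step 1: fire t1:  (p0=4, p1=0, p2=3, p3=4, p4=1, p5=1) → (p0=4, p1=0, p2=4, p3=4, p4=3, p5=1)
step 2: fire t3:  (p0=4, p1=0, p2=4, p3=4, p4=3, p5=1) → (p0=7, p1=0, p2=4, p3=1, p4=5, p5=1)
step 3: fire t4:  (p0=7, p1=0, p2=4, p3=1, p4=5, p5=1) → (p0=7, p1=0, p2=1, p3=1, p4=5, p5=1)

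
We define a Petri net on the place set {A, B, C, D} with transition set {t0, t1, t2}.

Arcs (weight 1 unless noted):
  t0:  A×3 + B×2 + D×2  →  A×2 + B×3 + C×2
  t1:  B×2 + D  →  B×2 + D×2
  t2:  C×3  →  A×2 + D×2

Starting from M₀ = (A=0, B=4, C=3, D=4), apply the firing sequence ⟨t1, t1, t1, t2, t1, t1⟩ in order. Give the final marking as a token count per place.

step 1: fire t1:  (A=0, B=4, C=3, D=4) → (A=0, B=4, C=3, D=5)
step 2: fire t1:  (A=0, B=4, C=3, D=5) → (A=0, B=4, C=3, D=6)
step 3: fire t1:  (A=0, B=4, C=3, D=6) → (A=0, B=4, C=3, D=7)
step 4: fire t2:  (A=0, B=4, C=3, D=7) → (A=2, B=4, C=0, D=9)
step 5: fire t1:  (A=2, B=4, C=0, D=9) → (A=2, B=4, C=0, D=10)
step 6: fire t1:  (A=2, B=4, C=0, D=10) → (A=2, B=4, C=0, D=11)

(A=2, B=4, C=0, D=11)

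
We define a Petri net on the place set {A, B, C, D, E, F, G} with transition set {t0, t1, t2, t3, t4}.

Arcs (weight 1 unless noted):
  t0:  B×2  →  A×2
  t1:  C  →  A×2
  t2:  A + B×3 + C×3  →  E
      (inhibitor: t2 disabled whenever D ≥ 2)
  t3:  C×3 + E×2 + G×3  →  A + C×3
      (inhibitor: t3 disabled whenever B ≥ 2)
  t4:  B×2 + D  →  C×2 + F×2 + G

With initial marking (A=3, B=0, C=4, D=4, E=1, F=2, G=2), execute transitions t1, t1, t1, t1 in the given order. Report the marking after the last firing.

(A=11, B=0, C=0, D=4, E=1, F=2, G=2)

step 1: fire t1:  (A=3, B=0, C=4, D=4, E=1, F=2, G=2) → (A=5, B=0, C=3, D=4, E=1, F=2, G=2)
step 2: fire t1:  (A=5, B=0, C=3, D=4, E=1, F=2, G=2) → (A=7, B=0, C=2, D=4, E=1, F=2, G=2)
step 3: fire t1:  (A=7, B=0, C=2, D=4, E=1, F=2, G=2) → (A=9, B=0, C=1, D=4, E=1, F=2, G=2)
step 4: fire t1:  (A=9, B=0, C=1, D=4, E=1, F=2, G=2) → (A=11, B=0, C=0, D=4, E=1, F=2, G=2)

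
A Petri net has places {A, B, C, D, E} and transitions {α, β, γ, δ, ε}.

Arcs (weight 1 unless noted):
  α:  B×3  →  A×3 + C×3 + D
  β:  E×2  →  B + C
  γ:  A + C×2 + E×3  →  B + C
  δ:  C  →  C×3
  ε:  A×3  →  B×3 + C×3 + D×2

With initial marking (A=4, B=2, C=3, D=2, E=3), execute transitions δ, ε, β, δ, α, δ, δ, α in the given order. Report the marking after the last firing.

(A=7, B=0, C=21, D=6, E=1)

step 1: fire δ:  (A=4, B=2, C=3, D=2, E=3) → (A=4, B=2, C=5, D=2, E=3)
step 2: fire ε:  (A=4, B=2, C=5, D=2, E=3) → (A=1, B=5, C=8, D=4, E=3)
step 3: fire β:  (A=1, B=5, C=8, D=4, E=3) → (A=1, B=6, C=9, D=4, E=1)
step 4: fire δ:  (A=1, B=6, C=9, D=4, E=1) → (A=1, B=6, C=11, D=4, E=1)
step 5: fire α:  (A=1, B=6, C=11, D=4, E=1) → (A=4, B=3, C=14, D=5, E=1)
step 6: fire δ:  (A=4, B=3, C=14, D=5, E=1) → (A=4, B=3, C=16, D=5, E=1)
step 7: fire δ:  (A=4, B=3, C=16, D=5, E=1) → (A=4, B=3, C=18, D=5, E=1)
step 8: fire α:  (A=4, B=3, C=18, D=5, E=1) → (A=7, B=0, C=21, D=6, E=1)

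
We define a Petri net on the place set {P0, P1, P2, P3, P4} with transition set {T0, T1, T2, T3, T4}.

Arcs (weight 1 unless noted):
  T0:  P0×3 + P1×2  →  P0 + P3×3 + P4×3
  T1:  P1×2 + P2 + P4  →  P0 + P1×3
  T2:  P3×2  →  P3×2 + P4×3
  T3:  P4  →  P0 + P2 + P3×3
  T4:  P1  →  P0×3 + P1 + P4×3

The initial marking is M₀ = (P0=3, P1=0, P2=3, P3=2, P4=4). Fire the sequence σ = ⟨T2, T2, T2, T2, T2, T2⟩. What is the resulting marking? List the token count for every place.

(P0=3, P1=0, P2=3, P3=2, P4=22)

step 1: fire T2:  (P0=3, P1=0, P2=3, P3=2, P4=4) → (P0=3, P1=0, P2=3, P3=2, P4=7)
step 2: fire T2:  (P0=3, P1=0, P2=3, P3=2, P4=7) → (P0=3, P1=0, P2=3, P3=2, P4=10)
step 3: fire T2:  (P0=3, P1=0, P2=3, P3=2, P4=10) → (P0=3, P1=0, P2=3, P3=2, P4=13)
step 4: fire T2:  (P0=3, P1=0, P2=3, P3=2, P4=13) → (P0=3, P1=0, P2=3, P3=2, P4=16)
step 5: fire T2:  (P0=3, P1=0, P2=3, P3=2, P4=16) → (P0=3, P1=0, P2=3, P3=2, P4=19)
step 6: fire T2:  (P0=3, P1=0, P2=3, P3=2, P4=19) → (P0=3, P1=0, P2=3, P3=2, P4=22)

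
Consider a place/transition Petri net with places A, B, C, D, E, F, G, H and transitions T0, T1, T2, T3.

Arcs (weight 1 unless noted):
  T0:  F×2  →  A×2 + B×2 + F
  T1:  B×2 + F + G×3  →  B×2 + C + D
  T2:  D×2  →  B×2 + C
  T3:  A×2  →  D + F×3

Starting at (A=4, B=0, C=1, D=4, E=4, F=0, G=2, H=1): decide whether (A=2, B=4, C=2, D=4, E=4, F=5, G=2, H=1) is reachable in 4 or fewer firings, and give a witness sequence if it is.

YES — reachable via ⟨T2, T3, T0, T3⟩ (4 firings)

step 1: fire T2:  (A=4, B=0, C=1, D=4, E=4, F=0, G=2, H=1) → (A=4, B=2, C=2, D=2, E=4, F=0, G=2, H=1)
step 2: fire T3:  (A=4, B=2, C=2, D=2, E=4, F=0, G=2, H=1) → (A=2, B=2, C=2, D=3, E=4, F=3, G=2, H=1)
step 3: fire T0:  (A=2, B=2, C=2, D=3, E=4, F=3, G=2, H=1) → (A=4, B=4, C=2, D=3, E=4, F=2, G=2, H=1)
step 4: fire T3:  (A=4, B=4, C=2, D=3, E=4, F=2, G=2, H=1) → (A=2, B=4, C=2, D=4, E=4, F=5, G=2, H=1)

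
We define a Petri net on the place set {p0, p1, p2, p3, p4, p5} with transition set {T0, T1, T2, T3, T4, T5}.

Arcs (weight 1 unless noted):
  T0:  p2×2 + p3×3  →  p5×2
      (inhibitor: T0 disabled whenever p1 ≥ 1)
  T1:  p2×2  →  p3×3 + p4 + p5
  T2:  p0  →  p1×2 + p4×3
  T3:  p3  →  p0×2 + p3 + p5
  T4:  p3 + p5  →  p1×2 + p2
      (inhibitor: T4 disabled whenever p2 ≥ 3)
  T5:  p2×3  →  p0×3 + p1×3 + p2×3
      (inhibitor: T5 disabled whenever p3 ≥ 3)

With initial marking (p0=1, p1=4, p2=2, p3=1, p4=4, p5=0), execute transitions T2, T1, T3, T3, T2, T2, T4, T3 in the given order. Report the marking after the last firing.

step 1: fire T2:  (p0=1, p1=4, p2=2, p3=1, p4=4, p5=0) → (p0=0, p1=6, p2=2, p3=1, p4=7, p5=0)
step 2: fire T1:  (p0=0, p1=6, p2=2, p3=1, p4=7, p5=0) → (p0=0, p1=6, p2=0, p3=4, p4=8, p5=1)
step 3: fire T3:  (p0=0, p1=6, p2=0, p3=4, p4=8, p5=1) → (p0=2, p1=6, p2=0, p3=4, p4=8, p5=2)
step 4: fire T3:  (p0=2, p1=6, p2=0, p3=4, p4=8, p5=2) → (p0=4, p1=6, p2=0, p3=4, p4=8, p5=3)
step 5: fire T2:  (p0=4, p1=6, p2=0, p3=4, p4=8, p5=3) → (p0=3, p1=8, p2=0, p3=4, p4=11, p5=3)
step 6: fire T2:  (p0=3, p1=8, p2=0, p3=4, p4=11, p5=3) → (p0=2, p1=10, p2=0, p3=4, p4=14, p5=3)
step 7: fire T4:  (p0=2, p1=10, p2=0, p3=4, p4=14, p5=3) → (p0=2, p1=12, p2=1, p3=3, p4=14, p5=2)
step 8: fire T3:  (p0=2, p1=12, p2=1, p3=3, p4=14, p5=2) → (p0=4, p1=12, p2=1, p3=3, p4=14, p5=3)

(p0=4, p1=12, p2=1, p3=3, p4=14, p5=3)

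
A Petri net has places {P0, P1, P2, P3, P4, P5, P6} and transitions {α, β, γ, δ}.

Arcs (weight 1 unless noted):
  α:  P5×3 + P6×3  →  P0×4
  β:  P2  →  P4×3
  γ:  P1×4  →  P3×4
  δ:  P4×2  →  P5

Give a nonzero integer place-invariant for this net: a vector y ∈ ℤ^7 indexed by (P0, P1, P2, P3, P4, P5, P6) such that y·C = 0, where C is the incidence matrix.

Incidence matrix C (rows=places, cols=transitions):
        α    β    γ    δ
   P0   4    0    0    0
   P1   0    0   -4    0
   P2   0   -1    0    0
   P3   0    0    4    0
   P4   0    3    0   -2
   P5  -3    0    0    1
   P6  -3    0    0    0

Candidate y = [0, 1, 0, 1, 0, 0, 0]; check y·C column-wise:
  col α: 0·4 + 1·0 + 1·0 + 0·-3 + 0·-3 = 0
  col β: 1·0 + 0·-1 + 1·0 + 0·3 = 0
  col γ: 1·-4 + 1·4 = 0
  col δ: 1·0 + 1·0 + 0·-2 + 0·1 = 0

y = (P0:0, P1:1, P2:0, P3:1, P4:0, P5:0, P6:0)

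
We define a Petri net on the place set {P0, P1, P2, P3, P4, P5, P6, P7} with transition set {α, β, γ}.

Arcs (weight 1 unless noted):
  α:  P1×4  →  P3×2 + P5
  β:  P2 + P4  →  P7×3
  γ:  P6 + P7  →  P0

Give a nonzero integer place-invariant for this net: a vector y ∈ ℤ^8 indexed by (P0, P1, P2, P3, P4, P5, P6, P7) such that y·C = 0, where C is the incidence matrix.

Incidence matrix C (rows=places, cols=transitions):
        α    β    γ
   P0   0    0    1
   P1  -4    0    0
   P2   0   -1    0
   P3   2    0    0
   P4   0   -1    0
   P5   1    0    0
   P6   0    0   -1
   P7   0    3   -1

Candidate y = [0, 1, 0, 2, 0, 0, 0, 0]; check y·C column-wise:
  col α: 1·-4 + 2·2 + 0·1 = 0
  col β: 1·0 + 0·-1 + 2·0 + 0·-1 + 0·3 = 0
  col γ: 0·1 + 1·0 + 2·0 + 0·-1 + 0·-1 = 0

y = (P0:0, P1:1, P2:0, P3:2, P4:0, P5:0, P6:0, P7:0)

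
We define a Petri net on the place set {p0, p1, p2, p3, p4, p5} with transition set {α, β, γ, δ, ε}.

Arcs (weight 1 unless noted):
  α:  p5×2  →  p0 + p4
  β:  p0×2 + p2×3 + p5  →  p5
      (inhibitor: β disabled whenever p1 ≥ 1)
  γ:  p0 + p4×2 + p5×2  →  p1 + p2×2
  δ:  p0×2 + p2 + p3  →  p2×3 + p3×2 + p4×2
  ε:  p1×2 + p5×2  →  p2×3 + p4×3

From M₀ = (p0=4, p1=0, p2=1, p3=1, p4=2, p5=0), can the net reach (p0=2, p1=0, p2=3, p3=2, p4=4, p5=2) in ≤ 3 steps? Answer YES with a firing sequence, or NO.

depth 0: 1 marking
depth 1: 2 markings reached so far
depth 2: 3 markings reached so far
depth 3: 3 markings reached so far
(frontier empty at depth 3; search complete)
target is not among the 3 markings reachable within 3 steps

NO — not reachable within 3 firings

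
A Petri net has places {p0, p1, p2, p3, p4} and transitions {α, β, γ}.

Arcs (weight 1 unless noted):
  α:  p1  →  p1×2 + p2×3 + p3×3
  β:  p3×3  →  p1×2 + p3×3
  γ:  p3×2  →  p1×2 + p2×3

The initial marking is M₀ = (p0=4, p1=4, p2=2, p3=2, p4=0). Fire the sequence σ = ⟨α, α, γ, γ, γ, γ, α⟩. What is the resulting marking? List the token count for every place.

step 1: fire α:  (p0=4, p1=4, p2=2, p3=2, p4=0) → (p0=4, p1=5, p2=5, p3=5, p4=0)
step 2: fire α:  (p0=4, p1=5, p2=5, p3=5, p4=0) → (p0=4, p1=6, p2=8, p3=8, p4=0)
step 3: fire γ:  (p0=4, p1=6, p2=8, p3=8, p4=0) → (p0=4, p1=8, p2=11, p3=6, p4=0)
step 4: fire γ:  (p0=4, p1=8, p2=11, p3=6, p4=0) → (p0=4, p1=10, p2=14, p3=4, p4=0)
step 5: fire γ:  (p0=4, p1=10, p2=14, p3=4, p4=0) → (p0=4, p1=12, p2=17, p3=2, p4=0)
step 6: fire γ:  (p0=4, p1=12, p2=17, p3=2, p4=0) → (p0=4, p1=14, p2=20, p3=0, p4=0)
step 7: fire α:  (p0=4, p1=14, p2=20, p3=0, p4=0) → (p0=4, p1=15, p2=23, p3=3, p4=0)

(p0=4, p1=15, p2=23, p3=3, p4=0)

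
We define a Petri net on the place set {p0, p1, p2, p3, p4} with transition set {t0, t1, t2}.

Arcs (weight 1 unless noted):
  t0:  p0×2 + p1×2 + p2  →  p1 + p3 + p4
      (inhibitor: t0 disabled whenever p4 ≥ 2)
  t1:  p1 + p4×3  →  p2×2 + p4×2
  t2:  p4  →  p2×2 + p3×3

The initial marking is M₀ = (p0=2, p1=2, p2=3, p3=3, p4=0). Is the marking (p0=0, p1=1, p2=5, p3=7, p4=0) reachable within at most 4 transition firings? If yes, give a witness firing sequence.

NO — not reachable within 4 firings

depth 0: 1 marking
depth 1: 2 markings reached so far
depth 2: 3 markings reached so far
depth 3: 3 markings reached so far
(frontier empty at depth 3; search complete)
target is not among the 3 markings reachable within 4 steps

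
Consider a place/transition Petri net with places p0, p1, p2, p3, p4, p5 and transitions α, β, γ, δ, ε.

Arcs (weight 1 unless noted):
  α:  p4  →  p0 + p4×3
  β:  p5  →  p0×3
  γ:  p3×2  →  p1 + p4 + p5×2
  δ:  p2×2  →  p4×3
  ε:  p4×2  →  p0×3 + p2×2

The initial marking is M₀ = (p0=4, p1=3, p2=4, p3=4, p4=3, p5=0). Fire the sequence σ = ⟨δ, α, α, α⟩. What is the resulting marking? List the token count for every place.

(p0=7, p1=3, p2=2, p3=4, p4=12, p5=0)

step 1: fire δ:  (p0=4, p1=3, p2=4, p3=4, p4=3, p5=0) → (p0=4, p1=3, p2=2, p3=4, p4=6, p5=0)
step 2: fire α:  (p0=4, p1=3, p2=2, p3=4, p4=6, p5=0) → (p0=5, p1=3, p2=2, p3=4, p4=8, p5=0)
step 3: fire α:  (p0=5, p1=3, p2=2, p3=4, p4=8, p5=0) → (p0=6, p1=3, p2=2, p3=4, p4=10, p5=0)
step 4: fire α:  (p0=6, p1=3, p2=2, p3=4, p4=10, p5=0) → (p0=7, p1=3, p2=2, p3=4, p4=12, p5=0)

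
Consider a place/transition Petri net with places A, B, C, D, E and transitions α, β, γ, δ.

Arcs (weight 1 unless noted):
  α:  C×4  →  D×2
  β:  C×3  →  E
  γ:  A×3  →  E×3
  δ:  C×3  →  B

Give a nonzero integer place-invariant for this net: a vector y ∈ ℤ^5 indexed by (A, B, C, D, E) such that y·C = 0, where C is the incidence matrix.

y = (A:3, B:3, C:1, D:2, E:3)

Incidence matrix C (rows=places, cols=transitions):
        α    β    γ    δ
    A   0    0   -3    0
    B   0    0    0    1
    C  -4   -3    0   -3
    D   2    0    0    0
    E   0    1    3    0

Candidate y = [3, 3, 1, 2, 3]; check y·C column-wise:
  col α: 3·0 + 3·0 + 1·-4 + 2·2 + 3·0 = 0
  col β: 3·0 + 3·0 + 1·-3 + 2·0 + 3·1 = 0
  col γ: 3·-3 + 3·0 + 1·0 + 2·0 + 3·3 = 0
  col δ: 3·0 + 3·1 + 1·-3 + 2·0 + 3·0 = 0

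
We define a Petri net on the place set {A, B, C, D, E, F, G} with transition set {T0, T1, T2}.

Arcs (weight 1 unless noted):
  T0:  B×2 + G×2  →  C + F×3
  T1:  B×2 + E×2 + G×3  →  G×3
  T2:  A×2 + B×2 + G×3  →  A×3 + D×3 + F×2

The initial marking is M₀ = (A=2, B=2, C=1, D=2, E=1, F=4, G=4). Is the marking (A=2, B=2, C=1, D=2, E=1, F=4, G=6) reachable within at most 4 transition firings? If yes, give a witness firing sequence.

NO — not reachable within 4 firings

depth 0: 1 marking
depth 1: 3 markings reached so far
depth 2: 3 markings reached so far
(frontier empty at depth 2; search complete)
target is not among the 3 markings reachable within 4 steps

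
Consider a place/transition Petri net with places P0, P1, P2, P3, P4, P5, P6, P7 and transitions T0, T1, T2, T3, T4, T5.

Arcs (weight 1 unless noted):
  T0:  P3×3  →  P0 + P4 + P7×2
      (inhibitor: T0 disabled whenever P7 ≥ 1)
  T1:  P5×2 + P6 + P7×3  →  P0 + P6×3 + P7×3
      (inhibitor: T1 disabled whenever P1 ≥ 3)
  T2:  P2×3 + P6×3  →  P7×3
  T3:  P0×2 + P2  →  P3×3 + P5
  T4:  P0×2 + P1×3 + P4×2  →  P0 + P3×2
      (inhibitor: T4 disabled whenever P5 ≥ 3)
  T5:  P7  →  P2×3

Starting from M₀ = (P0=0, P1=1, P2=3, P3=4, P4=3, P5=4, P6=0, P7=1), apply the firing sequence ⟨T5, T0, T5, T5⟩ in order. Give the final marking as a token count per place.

(P0=1, P1=1, P2=12, P3=1, P4=4, P5=4, P6=0, P7=0)

step 1: fire T5:  (P0=0, P1=1, P2=3, P3=4, P4=3, P5=4, P6=0, P7=1) → (P0=0, P1=1, P2=6, P3=4, P4=3, P5=4, P6=0, P7=0)
step 2: fire T0:  (P0=0, P1=1, P2=6, P3=4, P4=3, P5=4, P6=0, P7=0) → (P0=1, P1=1, P2=6, P3=1, P4=4, P5=4, P6=0, P7=2)
step 3: fire T5:  (P0=1, P1=1, P2=6, P3=1, P4=4, P5=4, P6=0, P7=2) → (P0=1, P1=1, P2=9, P3=1, P4=4, P5=4, P6=0, P7=1)
step 4: fire T5:  (P0=1, P1=1, P2=9, P3=1, P4=4, P5=4, P6=0, P7=1) → (P0=1, P1=1, P2=12, P3=1, P4=4, P5=4, P6=0, P7=0)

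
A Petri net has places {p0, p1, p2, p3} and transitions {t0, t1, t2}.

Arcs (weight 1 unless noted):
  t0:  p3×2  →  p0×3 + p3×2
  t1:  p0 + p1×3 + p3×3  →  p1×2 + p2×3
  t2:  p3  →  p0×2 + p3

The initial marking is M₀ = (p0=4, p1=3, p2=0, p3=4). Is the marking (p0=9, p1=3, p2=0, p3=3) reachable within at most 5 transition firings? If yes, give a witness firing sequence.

NO — not reachable within 5 firings

depth 0: 1 marking
depth 1: 4 markings reached so far
depth 2: 9 markings reached so far
depth 3: 15 markings reached so far
depth 4: 21 markings reached so far
depth 5: 27 markings reached so far
target is not among the 27 markings reachable within 5 steps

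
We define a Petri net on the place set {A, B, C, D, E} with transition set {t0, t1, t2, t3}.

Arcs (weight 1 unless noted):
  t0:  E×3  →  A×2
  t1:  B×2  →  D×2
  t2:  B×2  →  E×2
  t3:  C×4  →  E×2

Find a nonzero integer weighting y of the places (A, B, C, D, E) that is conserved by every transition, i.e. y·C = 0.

y = (A:3, B:2, C:1, D:2, E:2)

Incidence matrix C (rows=places, cols=transitions):
       t0   t1   t2   t3
    A   2    0    0    0
    B   0   -2   -2    0
    C   0    0    0   -4
    D   0    2    0    0
    E  -3    0    2    2

Candidate y = [3, 2, 1, 2, 2]; check y·C column-wise:
  col t0: 3·2 + 2·0 + 1·0 + 2·0 + 2·-3 = 0
  col t1: 3·0 + 2·-2 + 1·0 + 2·2 + 2·0 = 0
  col t2: 3·0 + 2·-2 + 1·0 + 2·0 + 2·2 = 0
  col t3: 3·0 + 2·0 + 1·-4 + 2·0 + 2·2 = 0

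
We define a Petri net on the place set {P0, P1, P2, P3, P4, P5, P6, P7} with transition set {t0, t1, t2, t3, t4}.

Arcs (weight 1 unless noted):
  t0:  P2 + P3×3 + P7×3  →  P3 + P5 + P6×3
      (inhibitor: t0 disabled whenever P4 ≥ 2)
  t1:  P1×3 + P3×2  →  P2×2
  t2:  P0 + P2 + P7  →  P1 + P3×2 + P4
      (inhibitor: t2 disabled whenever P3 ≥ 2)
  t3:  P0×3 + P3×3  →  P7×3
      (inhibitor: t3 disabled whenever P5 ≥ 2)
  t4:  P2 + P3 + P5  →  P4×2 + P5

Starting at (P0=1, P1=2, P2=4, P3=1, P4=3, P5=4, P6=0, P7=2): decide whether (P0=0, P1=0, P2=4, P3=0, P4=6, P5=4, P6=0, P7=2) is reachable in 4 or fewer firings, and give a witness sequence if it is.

depth 0: 1 marking
depth 1: 3 markings reached so far
depth 2: 5 markings reached so far
depth 3: 7 markings reached so far
depth 4: 8 markings reached so far
target is not among the 8 markings reachable within 4 steps

NO — not reachable within 4 firings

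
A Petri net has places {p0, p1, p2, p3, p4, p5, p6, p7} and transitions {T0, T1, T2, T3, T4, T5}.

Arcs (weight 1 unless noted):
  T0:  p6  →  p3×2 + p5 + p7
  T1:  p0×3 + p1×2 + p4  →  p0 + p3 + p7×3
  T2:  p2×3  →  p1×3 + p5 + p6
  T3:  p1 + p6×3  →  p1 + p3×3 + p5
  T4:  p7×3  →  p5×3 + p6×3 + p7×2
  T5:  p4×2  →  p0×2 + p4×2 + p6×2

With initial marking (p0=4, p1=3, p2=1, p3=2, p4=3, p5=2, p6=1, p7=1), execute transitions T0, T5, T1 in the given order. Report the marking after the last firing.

(p0=4, p1=1, p2=1, p3=5, p4=2, p5=3, p6=2, p7=5)

step 1: fire T0:  (p0=4, p1=3, p2=1, p3=2, p4=3, p5=2, p6=1, p7=1) → (p0=4, p1=3, p2=1, p3=4, p4=3, p5=3, p6=0, p7=2)
step 2: fire T5:  (p0=4, p1=3, p2=1, p3=4, p4=3, p5=3, p6=0, p7=2) → (p0=6, p1=3, p2=1, p3=4, p4=3, p5=3, p6=2, p7=2)
step 3: fire T1:  (p0=6, p1=3, p2=1, p3=4, p4=3, p5=3, p6=2, p7=2) → (p0=4, p1=1, p2=1, p3=5, p4=2, p5=3, p6=2, p7=5)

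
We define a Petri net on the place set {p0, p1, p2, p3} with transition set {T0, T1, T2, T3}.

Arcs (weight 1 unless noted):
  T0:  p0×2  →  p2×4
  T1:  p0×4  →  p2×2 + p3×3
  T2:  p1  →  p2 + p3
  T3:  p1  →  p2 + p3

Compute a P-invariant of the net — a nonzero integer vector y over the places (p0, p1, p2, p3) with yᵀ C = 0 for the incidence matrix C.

y = (p0:2, p1:3, p2:1, p3:2)

Incidence matrix C (rows=places, cols=transitions):
       T0   T1   T2   T3
   p0  -2   -4    0    0
   p1   0    0   -1   -1
   p2   4    2    1    1
   p3   0    3    1    1

Candidate y = [2, 3, 1, 2]; check y·C column-wise:
  col T0: 2·-2 + 3·0 + 1·4 + 2·0 = 0
  col T1: 2·-4 + 3·0 + 1·2 + 2·3 = 0
  col T2: 2·0 + 3·-1 + 1·1 + 2·1 = 0
  col T3: 2·0 + 3·-1 + 1·1 + 2·1 = 0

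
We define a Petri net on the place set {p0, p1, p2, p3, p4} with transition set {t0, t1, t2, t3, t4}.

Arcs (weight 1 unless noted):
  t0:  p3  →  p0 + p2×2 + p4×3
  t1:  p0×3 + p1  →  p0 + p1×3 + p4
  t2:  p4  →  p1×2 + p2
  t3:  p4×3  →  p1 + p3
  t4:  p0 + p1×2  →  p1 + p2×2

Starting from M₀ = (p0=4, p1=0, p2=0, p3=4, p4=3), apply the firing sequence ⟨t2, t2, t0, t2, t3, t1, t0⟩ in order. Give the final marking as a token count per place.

(p0=4, p1=9, p2=7, p3=3, p4=4)

step 1: fire t2:  (p0=4, p1=0, p2=0, p3=4, p4=3) → (p0=4, p1=2, p2=1, p3=4, p4=2)
step 2: fire t2:  (p0=4, p1=2, p2=1, p3=4, p4=2) → (p0=4, p1=4, p2=2, p3=4, p4=1)
step 3: fire t0:  (p0=4, p1=4, p2=2, p3=4, p4=1) → (p0=5, p1=4, p2=4, p3=3, p4=4)
step 4: fire t2:  (p0=5, p1=4, p2=4, p3=3, p4=4) → (p0=5, p1=6, p2=5, p3=3, p4=3)
step 5: fire t3:  (p0=5, p1=6, p2=5, p3=3, p4=3) → (p0=5, p1=7, p2=5, p3=4, p4=0)
step 6: fire t1:  (p0=5, p1=7, p2=5, p3=4, p4=0) → (p0=3, p1=9, p2=5, p3=4, p4=1)
step 7: fire t0:  (p0=3, p1=9, p2=5, p3=4, p4=1) → (p0=4, p1=9, p2=7, p3=3, p4=4)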